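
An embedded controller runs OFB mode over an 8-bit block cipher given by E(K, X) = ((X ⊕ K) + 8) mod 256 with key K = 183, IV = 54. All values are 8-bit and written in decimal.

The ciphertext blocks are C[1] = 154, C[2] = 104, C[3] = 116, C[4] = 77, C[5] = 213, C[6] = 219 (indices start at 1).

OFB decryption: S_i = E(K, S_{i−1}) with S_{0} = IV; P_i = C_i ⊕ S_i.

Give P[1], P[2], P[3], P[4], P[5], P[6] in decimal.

P[1]: S = E(K, 54) = 137; 154 ⊕ 137 = 19.
P[2]: S = E(K, 137) = 70; 104 ⊕ 70 = 46.
P[3]: S = E(K, 70) = 249; 116 ⊕ 249 = 141.
P[4]: S = E(K, 249) = 86; 77 ⊕ 86 = 27.
P[5]: S = E(K, 86) = 233; 213 ⊕ 233 = 60.
P[6]: S = E(K, 233) = 102; 219 ⊕ 102 = 189.

P[1] = 19, P[2] = 46, P[3] = 141, P[4] = 27, P[5] = 60, P[6] = 189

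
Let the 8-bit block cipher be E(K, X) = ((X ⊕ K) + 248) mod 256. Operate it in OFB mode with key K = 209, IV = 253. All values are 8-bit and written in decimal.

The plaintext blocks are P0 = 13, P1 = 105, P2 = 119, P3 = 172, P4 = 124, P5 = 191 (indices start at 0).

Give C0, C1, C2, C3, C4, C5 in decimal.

OFB encryption: S_i = E(K, S_{i−1}) with S_{−1} = IV; C_i = P_i ⊕ S_i.
C0: S = E(K, 253) = 36; 13 ⊕ 36 = 41.
C1: S = E(K, 36) = 237; 105 ⊕ 237 = 132.
C2: S = E(K, 237) = 52; 119 ⊕ 52 = 67.
C3: S = E(K, 52) = 221; 172 ⊕ 221 = 113.
C4: S = E(K, 221) = 4; 124 ⊕ 4 = 120.
C5: S = E(K, 4) = 205; 191 ⊕ 205 = 114.

C0 = 41, C1 = 132, C2 = 67, C3 = 113, C4 = 120, C5 = 114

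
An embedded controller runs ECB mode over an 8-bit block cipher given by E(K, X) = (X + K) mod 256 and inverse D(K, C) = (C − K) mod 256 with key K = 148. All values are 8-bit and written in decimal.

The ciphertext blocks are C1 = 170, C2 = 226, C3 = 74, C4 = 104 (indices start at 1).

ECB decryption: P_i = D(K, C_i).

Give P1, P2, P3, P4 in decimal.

P1: D(K, 170) = 22.
P2: D(K, 226) = 78.
P3: D(K, 74) = 182.
P4: D(K, 104) = 212.

P1 = 22, P2 = 78, P3 = 182, P4 = 212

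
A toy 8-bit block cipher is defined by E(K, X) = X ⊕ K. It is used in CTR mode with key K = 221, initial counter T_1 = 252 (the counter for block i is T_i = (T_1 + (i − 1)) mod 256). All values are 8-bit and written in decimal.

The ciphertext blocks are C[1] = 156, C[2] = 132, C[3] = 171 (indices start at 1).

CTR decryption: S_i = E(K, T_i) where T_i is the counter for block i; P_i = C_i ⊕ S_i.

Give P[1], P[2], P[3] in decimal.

P[1] = 189, P[2] = 164, P[3] = 136

P[1]: T = 252, S = E(K, T) = 33; 156 ⊕ 33 = 189.
P[2]: T = 253, S = E(K, T) = 32; 132 ⊕ 32 = 164.
P[3]: T = 254, S = E(K, T) = 35; 171 ⊕ 35 = 136.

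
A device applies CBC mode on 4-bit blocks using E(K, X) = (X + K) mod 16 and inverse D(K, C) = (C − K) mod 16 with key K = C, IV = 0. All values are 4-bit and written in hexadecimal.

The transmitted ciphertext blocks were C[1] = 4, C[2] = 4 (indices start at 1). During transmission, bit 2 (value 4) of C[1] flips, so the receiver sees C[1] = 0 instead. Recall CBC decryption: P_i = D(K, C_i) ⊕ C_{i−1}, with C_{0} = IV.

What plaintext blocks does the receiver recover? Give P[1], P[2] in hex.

P[1] = 4, P[2] = 8

Only C[1] changed, to 0. In CBC, a change in C_i garbles P_i and flips the same bit in P_{i+1}. Decrypting the received ciphertext:
P[1]: D(K, 0) = 4; 4 ⊕ 0 = 4.
P[2]: D(K, 4) = 8; 8 ⊕ 0 = 8.
Blocks that differ from the original plaintext: P[1], P[2].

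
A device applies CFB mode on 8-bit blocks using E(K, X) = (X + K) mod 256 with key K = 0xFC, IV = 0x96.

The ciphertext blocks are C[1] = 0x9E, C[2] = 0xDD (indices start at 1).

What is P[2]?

CFB decryption: P_i = C_i ⊕ E(K, C_{i−1}), with C_{0} = IV.
P[2]: E(K, 0x9E) = 0x9A; 0xDD ⊕ 0x9A = 0x47.

P[2] = 0x47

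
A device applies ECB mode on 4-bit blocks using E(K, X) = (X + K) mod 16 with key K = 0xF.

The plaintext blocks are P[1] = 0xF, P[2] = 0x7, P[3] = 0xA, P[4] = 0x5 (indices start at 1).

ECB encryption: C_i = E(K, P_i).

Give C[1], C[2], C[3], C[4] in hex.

C[1]: E(K, 0xF) = 0xE.
C[2]: E(K, 0x7) = 0x6.
C[3]: E(K, 0xA) = 0x9.
C[4]: E(K, 0x5) = 0x4.

C[1] = 0xE, C[2] = 0x6, C[3] = 0x9, C[4] = 0x4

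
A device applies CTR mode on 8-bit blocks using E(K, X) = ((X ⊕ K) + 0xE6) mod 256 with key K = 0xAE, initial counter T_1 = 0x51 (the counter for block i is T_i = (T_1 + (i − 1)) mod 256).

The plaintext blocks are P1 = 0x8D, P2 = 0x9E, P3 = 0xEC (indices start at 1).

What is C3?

C3 = 0x0F

CTR encryption: S_i = E(K, T_i) where T_i is the counter for block i; C_i = P_i ⊕ S_i.
C1: T = 0x51, S = E(K, T) = 0xE5; 0x8D ⊕ 0xE5 = 0x68.
C2: T = 0x52, S = E(K, T) = 0xE2; 0x9E ⊕ 0xE2 = 0x7C.
C3: T = 0x53, S = E(K, T) = 0xE3; 0xEC ⊕ 0xE3 = 0x0F.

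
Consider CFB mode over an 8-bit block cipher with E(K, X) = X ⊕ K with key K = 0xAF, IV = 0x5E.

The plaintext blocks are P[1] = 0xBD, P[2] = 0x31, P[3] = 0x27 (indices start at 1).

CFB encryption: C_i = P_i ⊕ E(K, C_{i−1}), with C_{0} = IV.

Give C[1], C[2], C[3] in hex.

C[1] = 0x4C, C[2] = 0xD2, C[3] = 0x5A

C[1]: E(K, 0x5E) = 0xF1; 0xBD ⊕ 0xF1 = 0x4C.
C[2]: E(K, 0x4C) = 0xE3; 0x31 ⊕ 0xE3 = 0xD2.
C[3]: E(K, 0xD2) = 0x7D; 0x27 ⊕ 0x7D = 0x5A.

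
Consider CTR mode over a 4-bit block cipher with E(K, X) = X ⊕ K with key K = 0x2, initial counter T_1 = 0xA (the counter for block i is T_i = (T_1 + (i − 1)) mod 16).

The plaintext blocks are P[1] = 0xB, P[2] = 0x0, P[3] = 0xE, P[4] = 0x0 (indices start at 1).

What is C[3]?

CTR encryption: S_i = E(K, T_i) where T_i is the counter for block i; C_i = P_i ⊕ S_i.
C[1]: T = 0xA, S = E(K, T) = 0x8; 0xB ⊕ 0x8 = 0x3.
C[2]: T = 0xB, S = E(K, T) = 0x9; 0x0 ⊕ 0x9 = 0x9.
C[3]: T = 0xC, S = E(K, T) = 0xE; 0xE ⊕ 0xE = 0x0.

C[3] = 0x0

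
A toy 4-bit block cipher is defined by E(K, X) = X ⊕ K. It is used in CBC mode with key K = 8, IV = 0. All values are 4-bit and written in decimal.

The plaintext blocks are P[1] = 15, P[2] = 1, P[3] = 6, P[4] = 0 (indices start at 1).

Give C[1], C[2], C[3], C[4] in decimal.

C[1] = 7, C[2] = 14, C[3] = 0, C[4] = 8

CBC encryption: C_i = E(K, P_i ⊕ C_{i−1}), with C_{0} = IV.
C[1]: P[1] ⊕ 0 = 15; E(K, 15) = 7.
C[2]: P[2] ⊕ 7 = 6; E(K, 6) = 14.
C[3]: P[3] ⊕ 14 = 8; E(K, 8) = 0.
C[4]: P[4] ⊕ 0 = 0; E(K, 0) = 8.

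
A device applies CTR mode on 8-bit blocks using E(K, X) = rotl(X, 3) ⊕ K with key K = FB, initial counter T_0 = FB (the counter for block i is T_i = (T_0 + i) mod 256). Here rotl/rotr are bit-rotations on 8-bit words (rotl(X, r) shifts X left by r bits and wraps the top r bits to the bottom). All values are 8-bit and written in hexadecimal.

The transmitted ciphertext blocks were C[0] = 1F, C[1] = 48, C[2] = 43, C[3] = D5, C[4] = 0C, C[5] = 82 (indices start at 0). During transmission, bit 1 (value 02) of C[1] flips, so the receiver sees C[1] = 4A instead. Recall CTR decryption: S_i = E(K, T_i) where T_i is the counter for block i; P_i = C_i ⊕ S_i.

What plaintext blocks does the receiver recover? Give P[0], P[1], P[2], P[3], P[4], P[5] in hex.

P[0] = 3B, P[1] = 56, P[2] = 57, P[3] = D9, P[4] = 08, P[5] = 79

Only C[1] changed, to 4A. In CTR, a change in C_i flips the same bit in P_i only; the keystream is unaffected. Decrypting the received ciphertext:
P[0]: T = FB, S = E(K, T) = 24; 1F ⊕ 24 = 3B.
P[1]: T = FC, S = E(K, T) = 1C; 4A ⊕ 1C = 56.
P[2]: T = FD, S = E(K, T) = 14; 43 ⊕ 14 = 57.
P[3]: T = FE, S = E(K, T) = 0C; D5 ⊕ 0C = D9.
P[4]: T = FF, S = E(K, T) = 04; 0C ⊕ 04 = 08.
P[5]: T = 00, S = E(K, T) = FB; 82 ⊕ FB = 79.
Blocks that differ from the original plaintext: P[1].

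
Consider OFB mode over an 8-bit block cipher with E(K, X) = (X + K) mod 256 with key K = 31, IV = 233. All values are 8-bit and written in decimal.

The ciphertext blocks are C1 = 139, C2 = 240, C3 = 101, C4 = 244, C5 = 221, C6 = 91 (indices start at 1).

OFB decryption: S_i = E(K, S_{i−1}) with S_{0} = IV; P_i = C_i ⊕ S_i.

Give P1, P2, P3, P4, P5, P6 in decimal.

P1 = 131, P2 = 215, P3 = 35, P4 = 145, P5 = 89, P6 = 248

P1: S = E(K, 233) = 8; 139 ⊕ 8 = 131.
P2: S = E(K, 8) = 39; 240 ⊕ 39 = 215.
P3: S = E(K, 39) = 70; 101 ⊕ 70 = 35.
P4: S = E(K, 70) = 101; 244 ⊕ 101 = 145.
P5: S = E(K, 101) = 132; 221 ⊕ 132 = 89.
P6: S = E(K, 132) = 163; 91 ⊕ 163 = 248.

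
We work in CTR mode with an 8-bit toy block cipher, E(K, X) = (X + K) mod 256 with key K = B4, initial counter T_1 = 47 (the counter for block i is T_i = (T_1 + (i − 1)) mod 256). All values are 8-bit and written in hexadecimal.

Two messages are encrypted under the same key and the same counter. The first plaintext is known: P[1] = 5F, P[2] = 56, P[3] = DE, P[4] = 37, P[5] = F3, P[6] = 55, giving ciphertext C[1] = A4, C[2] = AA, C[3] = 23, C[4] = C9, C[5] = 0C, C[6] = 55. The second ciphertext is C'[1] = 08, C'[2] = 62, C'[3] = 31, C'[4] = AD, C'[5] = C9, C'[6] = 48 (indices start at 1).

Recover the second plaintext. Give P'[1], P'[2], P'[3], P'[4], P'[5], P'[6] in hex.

P'[1] = F3, P'[2] = 9E, P'[3] = CC, P'[4] = 53, P'[5] = 36, P'[6] = 48

In CTR with a reused counter, both messages share the same keystream S_i, so C_i ⊕ C'_i = P_i ⊕ P'_i and thus P'_i = P_i ⊕ C_i ⊕ C'_i.
P'[1]: 5F ⊕ A4 ⊕ 08 = F3.
P'[2]: 56 ⊕ AA ⊕ 62 = 9E.
P'[3]: DE ⊕ 23 ⊕ 31 = CC.
P'[4]: 37 ⊕ C9 ⊕ AD = 53.
P'[5]: F3 ⊕ 0C ⊕ C9 = 36.
P'[6]: 55 ⊕ 55 ⊕ 48 = 48.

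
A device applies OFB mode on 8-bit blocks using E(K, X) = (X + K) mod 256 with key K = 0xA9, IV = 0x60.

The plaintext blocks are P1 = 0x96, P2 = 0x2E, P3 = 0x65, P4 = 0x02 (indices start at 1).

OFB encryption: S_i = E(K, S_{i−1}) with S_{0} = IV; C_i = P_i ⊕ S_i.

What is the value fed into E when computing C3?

0xB2

C1: S = E(K, 0x60) = 0x09; 0x96 ⊕ 0x09 = 0x9F.
C2: S = E(K, 0x09) = 0xB2; 0x2E ⊕ 0xB2 = 0x9C.
C3: S = E(K, 0xB2) = 0x5B; 0x65 ⊕ 0x5B = 0x3E.
So the input to E for block 3 is 0xB2.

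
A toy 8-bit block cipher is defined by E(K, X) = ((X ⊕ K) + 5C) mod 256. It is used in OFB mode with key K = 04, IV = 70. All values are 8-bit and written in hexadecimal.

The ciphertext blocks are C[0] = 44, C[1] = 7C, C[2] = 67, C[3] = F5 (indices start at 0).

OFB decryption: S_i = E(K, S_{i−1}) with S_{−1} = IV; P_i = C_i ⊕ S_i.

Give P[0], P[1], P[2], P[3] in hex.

P[0]: S = E(K, 70) = D0; 44 ⊕ D0 = 94.
P[1]: S = E(K, D0) = 30; 7C ⊕ 30 = 4C.
P[2]: S = E(K, 30) = 90; 67 ⊕ 90 = F7.
P[3]: S = E(K, 90) = F0; F5 ⊕ F0 = 05.

P[0] = 94, P[1] = 4C, P[2] = F7, P[3] = 05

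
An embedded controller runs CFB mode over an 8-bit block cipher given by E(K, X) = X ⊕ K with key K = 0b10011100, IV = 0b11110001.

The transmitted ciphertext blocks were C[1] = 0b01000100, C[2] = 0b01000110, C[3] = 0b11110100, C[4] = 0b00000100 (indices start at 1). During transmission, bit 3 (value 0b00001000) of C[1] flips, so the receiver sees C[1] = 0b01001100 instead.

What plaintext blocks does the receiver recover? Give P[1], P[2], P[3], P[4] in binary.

P[1] = 0b00100001, P[2] = 0b10010110, P[3] = 0b00101110, P[4] = 0b01101100

CFB decryption: P_i = C_i ⊕ E(K, C_{i−1}), with C_{0} = IV.
Only C[1] changed, to 0b01001100. In CFB, a change in C_i flips the same bit in P_i and garbles P_{i+1}. Decrypting the received ciphertext:
P[1]: E(K, 0b11110001) = 0b01101101; 0b01001100 ⊕ 0b01101101 = 0b00100001.
P[2]: E(K, 0b01001100) = 0b11010000; 0b01000110 ⊕ 0b11010000 = 0b10010110.
P[3]: E(K, 0b01000110) = 0b11011010; 0b11110100 ⊕ 0b11011010 = 0b00101110.
P[4]: E(K, 0b11110100) = 0b01101000; 0b00000100 ⊕ 0b01101000 = 0b01101100.
Blocks that differ from the original plaintext: P[1], P[2].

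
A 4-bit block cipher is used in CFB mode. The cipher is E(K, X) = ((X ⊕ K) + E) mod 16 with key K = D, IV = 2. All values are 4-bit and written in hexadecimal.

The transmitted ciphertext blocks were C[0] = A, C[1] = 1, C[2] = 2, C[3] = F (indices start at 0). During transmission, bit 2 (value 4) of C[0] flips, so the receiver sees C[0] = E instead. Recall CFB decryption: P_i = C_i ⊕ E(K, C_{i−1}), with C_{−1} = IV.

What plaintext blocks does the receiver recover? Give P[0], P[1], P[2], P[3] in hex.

Only C[0] changed, to E. In CFB, a change in C_i flips the same bit in P_i and garbles P_{i+1}. Decrypting the received ciphertext:
P[0]: E(K, 2) = D; E ⊕ D = 3.
P[1]: E(K, E) = 1; 1 ⊕ 1 = 0.
P[2]: E(K, 1) = A; 2 ⊕ A = 8.
P[3]: E(K, 2) = D; F ⊕ D = 2.
Blocks that differ from the original plaintext: P[0], P[1].

P[0] = 3, P[1] = 0, P[2] = 8, P[3] = 2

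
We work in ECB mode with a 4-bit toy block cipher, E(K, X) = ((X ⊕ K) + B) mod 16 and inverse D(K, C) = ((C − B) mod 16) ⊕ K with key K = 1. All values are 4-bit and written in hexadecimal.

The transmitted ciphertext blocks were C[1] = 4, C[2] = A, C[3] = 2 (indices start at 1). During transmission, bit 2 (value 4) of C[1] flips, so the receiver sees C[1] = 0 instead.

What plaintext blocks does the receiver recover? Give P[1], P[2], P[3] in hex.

ECB decryption: P_i = D(K, C_i).
Only C[1] changed, to 0. In ECB, a change in C_i affects only P_i. Decrypting the received ciphertext:
P[1]: D(K, 0) = 4.
P[2]: D(K, A) = E.
P[3]: D(K, 2) = 6.
Blocks that differ from the original plaintext: P[1].

P[1] = 4, P[2] = E, P[3] = 6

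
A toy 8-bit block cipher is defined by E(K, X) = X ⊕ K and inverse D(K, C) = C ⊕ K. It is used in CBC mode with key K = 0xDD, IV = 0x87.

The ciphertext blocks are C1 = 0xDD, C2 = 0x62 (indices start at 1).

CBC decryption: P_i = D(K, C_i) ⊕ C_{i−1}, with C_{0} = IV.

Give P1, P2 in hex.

P1 = 0x87, P2 = 0x62

P1: D(K, 0xDD) = 0x00; 0x00 ⊕ 0x87 = 0x87.
P2: D(K, 0x62) = 0xBF; 0xBF ⊕ 0xDD = 0x62.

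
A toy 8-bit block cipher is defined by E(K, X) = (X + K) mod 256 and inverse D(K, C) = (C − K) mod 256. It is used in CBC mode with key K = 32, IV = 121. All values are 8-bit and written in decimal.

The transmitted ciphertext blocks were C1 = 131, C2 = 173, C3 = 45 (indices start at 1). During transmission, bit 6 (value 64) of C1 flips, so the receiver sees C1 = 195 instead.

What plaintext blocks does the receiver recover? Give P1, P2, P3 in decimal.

CBC decryption: P_i = D(K, C_i) ⊕ C_{i−1}, with C_{0} = IV.
Only C1 changed, to 195. In CBC, a change in C_i garbles P_i and flips the same bit in P_{i+1}. Decrypting the received ciphertext:
P1: D(K, 195) = 163; 163 ⊕ 121 = 218.
P2: D(K, 173) = 141; 141 ⊕ 195 = 78.
P3: D(K, 45) = 13; 13 ⊕ 173 = 160.
Blocks that differ from the original plaintext: P1, P2.

P1 = 218, P2 = 78, P3 = 160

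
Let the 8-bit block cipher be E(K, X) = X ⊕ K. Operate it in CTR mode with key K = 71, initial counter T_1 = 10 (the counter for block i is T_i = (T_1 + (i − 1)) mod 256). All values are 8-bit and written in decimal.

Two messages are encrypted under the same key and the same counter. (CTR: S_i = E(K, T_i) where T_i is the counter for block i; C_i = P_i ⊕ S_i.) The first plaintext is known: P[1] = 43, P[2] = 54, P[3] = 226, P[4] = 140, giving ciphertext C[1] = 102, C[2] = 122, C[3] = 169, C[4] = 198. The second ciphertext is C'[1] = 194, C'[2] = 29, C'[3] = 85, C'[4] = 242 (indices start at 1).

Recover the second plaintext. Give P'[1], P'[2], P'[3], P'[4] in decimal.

In CTR with a reused counter, both messages share the same keystream S_i, so C_i ⊕ C'_i = P_i ⊕ P'_i and thus P'_i = P_i ⊕ C_i ⊕ C'_i.
P'[1]: 43 ⊕ 102 ⊕ 194 = 143.
P'[2]: 54 ⊕ 122 ⊕ 29 = 81.
P'[3]: 226 ⊕ 169 ⊕ 85 = 30.
P'[4]: 140 ⊕ 198 ⊕ 242 = 184.

P'[1] = 143, P'[2] = 81, P'[3] = 30, P'[4] = 184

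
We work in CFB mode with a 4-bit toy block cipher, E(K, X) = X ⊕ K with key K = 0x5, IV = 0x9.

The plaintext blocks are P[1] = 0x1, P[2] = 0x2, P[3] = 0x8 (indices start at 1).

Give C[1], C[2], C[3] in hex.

CFB encryption: C_i = P_i ⊕ E(K, C_{i−1}), with C_{0} = IV.
C[1]: E(K, 0x9) = 0xC; 0x1 ⊕ 0xC = 0xD.
C[2]: E(K, 0xD) = 0x8; 0x2 ⊕ 0x8 = 0xA.
C[3]: E(K, 0xA) = 0xF; 0x8 ⊕ 0xF = 0x7.

C[1] = 0xD, C[2] = 0xA, C[3] = 0x7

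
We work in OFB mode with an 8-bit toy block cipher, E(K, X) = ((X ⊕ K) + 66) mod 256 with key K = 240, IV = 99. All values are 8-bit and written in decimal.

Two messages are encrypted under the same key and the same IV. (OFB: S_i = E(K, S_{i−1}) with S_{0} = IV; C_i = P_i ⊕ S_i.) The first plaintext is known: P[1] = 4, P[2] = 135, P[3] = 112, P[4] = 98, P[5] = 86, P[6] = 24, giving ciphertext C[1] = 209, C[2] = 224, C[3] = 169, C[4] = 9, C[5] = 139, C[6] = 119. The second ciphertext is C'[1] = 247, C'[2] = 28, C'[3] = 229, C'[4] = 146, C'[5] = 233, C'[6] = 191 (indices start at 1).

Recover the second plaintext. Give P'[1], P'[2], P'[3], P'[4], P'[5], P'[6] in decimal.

P'[1] = 34, P'[2] = 123, P'[3] = 60, P'[4] = 249, P'[5] = 52, P'[6] = 208

In OFB with a reused IV, both messages share the same keystream S_i, so C_i ⊕ C'_i = P_i ⊕ P'_i and thus P'_i = P_i ⊕ C_i ⊕ C'_i.
P'[1]: 4 ⊕ 209 ⊕ 247 = 34.
P'[2]: 135 ⊕ 224 ⊕ 28 = 123.
P'[3]: 112 ⊕ 169 ⊕ 229 = 60.
P'[4]: 98 ⊕ 9 ⊕ 146 = 249.
P'[5]: 86 ⊕ 139 ⊕ 233 = 52.
P'[6]: 24 ⊕ 119 ⊕ 191 = 208.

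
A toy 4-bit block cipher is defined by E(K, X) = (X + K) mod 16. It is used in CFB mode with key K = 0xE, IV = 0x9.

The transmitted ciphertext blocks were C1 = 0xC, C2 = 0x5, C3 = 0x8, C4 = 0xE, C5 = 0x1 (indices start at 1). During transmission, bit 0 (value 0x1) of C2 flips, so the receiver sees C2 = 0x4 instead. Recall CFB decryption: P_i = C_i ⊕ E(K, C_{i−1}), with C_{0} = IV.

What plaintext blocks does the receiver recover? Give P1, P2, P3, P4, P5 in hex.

Only C2 changed, to 0x4. In CFB, a change in C_i flips the same bit in P_i and garbles P_{i+1}. Decrypting the received ciphertext:
P1: E(K, 0x9) = 0x7; 0xC ⊕ 0x7 = 0xB.
P2: E(K, 0xC) = 0xA; 0x4 ⊕ 0xA = 0xE.
P3: E(K, 0x4) = 0x2; 0x8 ⊕ 0x2 = 0xA.
P4: E(K, 0x8) = 0x6; 0xE ⊕ 0x6 = 0x8.
P5: E(K, 0xE) = 0xC; 0x1 ⊕ 0xC = 0xD.
Blocks that differ from the original plaintext: P2, P3.

P1 = 0xB, P2 = 0xE, P3 = 0xA, P4 = 0x8, P5 = 0xD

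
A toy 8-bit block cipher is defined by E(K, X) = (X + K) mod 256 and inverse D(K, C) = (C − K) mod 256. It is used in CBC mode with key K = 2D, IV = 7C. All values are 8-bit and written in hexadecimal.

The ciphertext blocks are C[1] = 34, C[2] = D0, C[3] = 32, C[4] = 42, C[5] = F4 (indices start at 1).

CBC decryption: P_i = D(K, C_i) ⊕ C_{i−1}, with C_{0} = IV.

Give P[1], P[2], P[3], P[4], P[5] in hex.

P[1]: D(K, 34) = 07; 07 ⊕ 7C = 7B.
P[2]: D(K, D0) = A3; A3 ⊕ 34 = 97.
P[3]: D(K, 32) = 05; 05 ⊕ D0 = D5.
P[4]: D(K, 42) = 15; 15 ⊕ 32 = 27.
P[5]: D(K, F4) = C7; C7 ⊕ 42 = 85.

P[1] = 7B, P[2] = 97, P[3] = D5, P[4] = 27, P[5] = 85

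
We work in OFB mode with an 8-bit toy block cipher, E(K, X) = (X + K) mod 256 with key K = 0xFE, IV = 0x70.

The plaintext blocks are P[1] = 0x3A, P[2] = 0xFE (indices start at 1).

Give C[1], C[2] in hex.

OFB encryption: S_i = E(K, S_{i−1}) with S_{0} = IV; C_i = P_i ⊕ S_i.
C[1]: S = E(K, 0x70) = 0x6E; 0x3A ⊕ 0x6E = 0x54.
C[2]: S = E(K, 0x6E) = 0x6C; 0xFE ⊕ 0x6C = 0x92.

C[1] = 0x54, C[2] = 0x92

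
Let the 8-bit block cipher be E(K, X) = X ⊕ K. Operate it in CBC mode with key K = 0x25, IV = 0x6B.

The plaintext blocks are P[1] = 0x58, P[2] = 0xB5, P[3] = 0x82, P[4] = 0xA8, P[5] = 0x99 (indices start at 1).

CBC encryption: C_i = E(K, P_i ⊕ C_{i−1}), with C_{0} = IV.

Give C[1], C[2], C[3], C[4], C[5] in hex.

C[1] = 0x16, C[2] = 0x86, C[3] = 0x21, C[4] = 0xAC, C[5] = 0x10

C[1]: P[1] ⊕ 0x6B = 0x33; E(K, 0x33) = 0x16.
C[2]: P[2] ⊕ 0x16 = 0xA3; E(K, 0xA3) = 0x86.
C[3]: P[3] ⊕ 0x86 = 0x04; E(K, 0x04) = 0x21.
C[4]: P[4] ⊕ 0x21 = 0x89; E(K, 0x89) = 0xAC.
C[5]: P[5] ⊕ 0xAC = 0x35; E(K, 0x35) = 0x10.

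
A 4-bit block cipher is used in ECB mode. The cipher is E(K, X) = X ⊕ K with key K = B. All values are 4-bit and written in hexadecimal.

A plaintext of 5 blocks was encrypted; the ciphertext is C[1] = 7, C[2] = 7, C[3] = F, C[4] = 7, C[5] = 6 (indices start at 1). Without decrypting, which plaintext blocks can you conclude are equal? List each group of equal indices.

ECB encrypts each block independently with the same key, so equal ciphertext blocks imply equal plaintext blocks.
C[1] = C[2] = C[4] = 7, so P[1] = P[2] = P[4].

P[1] = P[2] = P[4]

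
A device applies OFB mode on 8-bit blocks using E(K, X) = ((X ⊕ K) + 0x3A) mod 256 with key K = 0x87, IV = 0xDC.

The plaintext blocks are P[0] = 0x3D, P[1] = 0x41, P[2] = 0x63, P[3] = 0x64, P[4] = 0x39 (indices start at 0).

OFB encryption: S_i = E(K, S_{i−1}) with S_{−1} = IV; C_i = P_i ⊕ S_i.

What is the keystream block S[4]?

C[0]: S = E(K, 0xDC) = 0x95; 0x3D ⊕ 0x95 = 0xA8.
C[1]: S = E(K, 0x95) = 0x4C; 0x41 ⊕ 0x4C = 0x0D.
C[2]: S = E(K, 0x4C) = 0x05; 0x63 ⊕ 0x05 = 0x66.
C[3]: S = E(K, 0x05) = 0xBC; 0x64 ⊕ 0xBC = 0xD8.
C[4]: S = E(K, 0xBC) = 0x75; 0x39 ⊕ 0x75 = 0x4C.
So S[4] = 0x75.

0x75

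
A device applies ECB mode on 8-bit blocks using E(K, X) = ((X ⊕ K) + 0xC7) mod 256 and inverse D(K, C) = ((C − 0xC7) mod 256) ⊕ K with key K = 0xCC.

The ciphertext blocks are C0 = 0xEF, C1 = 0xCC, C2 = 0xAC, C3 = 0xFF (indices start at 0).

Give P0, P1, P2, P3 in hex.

P0 = 0xE4, P1 = 0xC9, P2 = 0x29, P3 = 0xF4

ECB decryption: P_i = D(K, C_i).
P0: D(K, 0xEF) = 0xE4.
P1: D(K, 0xCC) = 0xC9.
P2: D(K, 0xAC) = 0x29.
P3: D(K, 0xFF) = 0xF4.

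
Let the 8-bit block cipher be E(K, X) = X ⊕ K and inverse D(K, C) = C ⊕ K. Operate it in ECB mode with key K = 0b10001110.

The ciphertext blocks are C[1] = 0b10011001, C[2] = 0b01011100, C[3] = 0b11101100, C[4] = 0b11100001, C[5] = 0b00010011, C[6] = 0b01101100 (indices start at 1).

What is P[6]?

ECB decryption: P_i = D(K, C_i).
P[6]: D(K, 0b01101100) = 0b11100010.

P[6] = 0b11100010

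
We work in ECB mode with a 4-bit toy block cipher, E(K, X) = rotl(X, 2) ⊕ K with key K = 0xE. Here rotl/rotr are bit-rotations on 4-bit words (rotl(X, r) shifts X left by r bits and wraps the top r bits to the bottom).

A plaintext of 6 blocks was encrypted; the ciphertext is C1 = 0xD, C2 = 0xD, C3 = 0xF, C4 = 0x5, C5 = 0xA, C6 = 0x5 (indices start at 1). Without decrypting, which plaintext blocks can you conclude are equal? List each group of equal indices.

P1 = P2; P4 = P6

ECB encrypts each block independently with the same key, so equal ciphertext blocks imply equal plaintext blocks.
C1 = C2 = 0xD, so P1 = P2.
C4 = C6 = 0x5, so P4 = P6.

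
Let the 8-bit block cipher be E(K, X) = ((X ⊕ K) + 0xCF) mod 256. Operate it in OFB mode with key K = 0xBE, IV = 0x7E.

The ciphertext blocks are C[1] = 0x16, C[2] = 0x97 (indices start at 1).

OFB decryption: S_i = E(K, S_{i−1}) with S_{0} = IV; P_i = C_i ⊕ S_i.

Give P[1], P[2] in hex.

P[1]: S = E(K, 0x7E) = 0x8F; 0x16 ⊕ 0x8F = 0x99.
P[2]: S = E(K, 0x8F) = 0x00; 0x97 ⊕ 0x00 = 0x97.

P[1] = 0x99, P[2] = 0x97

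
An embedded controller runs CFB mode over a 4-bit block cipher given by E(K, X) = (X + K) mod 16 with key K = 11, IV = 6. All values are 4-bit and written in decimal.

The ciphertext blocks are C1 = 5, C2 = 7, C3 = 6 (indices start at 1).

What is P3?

CFB decryption: P_i = C_i ⊕ E(K, C_{i−1}), with C_{0} = IV.
P3: E(K, 7) = 2; 6 ⊕ 2 = 4.

P3 = 4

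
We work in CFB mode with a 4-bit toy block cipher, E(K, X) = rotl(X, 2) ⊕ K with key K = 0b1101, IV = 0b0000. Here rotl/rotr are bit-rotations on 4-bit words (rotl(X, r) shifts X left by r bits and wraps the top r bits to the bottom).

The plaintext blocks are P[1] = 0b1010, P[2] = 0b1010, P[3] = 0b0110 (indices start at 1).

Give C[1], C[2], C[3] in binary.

CFB encryption: C_i = P_i ⊕ E(K, C_{i−1}), with C_{0} = IV.
C[1]: E(K, 0b0000) = 0b1101; 0b1010 ⊕ 0b1101 = 0b0111.
C[2]: E(K, 0b0111) = 0b0000; 0b1010 ⊕ 0b0000 = 0b1010.
C[3]: E(K, 0b1010) = 0b0111; 0b0110 ⊕ 0b0111 = 0b0001.

C[1] = 0b0111, C[2] = 0b1010, C[3] = 0b0001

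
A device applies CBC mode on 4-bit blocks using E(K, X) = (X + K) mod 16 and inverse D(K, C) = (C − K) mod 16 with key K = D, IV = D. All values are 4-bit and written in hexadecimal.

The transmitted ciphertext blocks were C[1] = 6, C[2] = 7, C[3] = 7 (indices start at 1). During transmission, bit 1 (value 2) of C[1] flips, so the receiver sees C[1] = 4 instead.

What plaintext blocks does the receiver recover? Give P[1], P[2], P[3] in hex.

P[1] = A, P[2] = E, P[3] = D

CBC decryption: P_i = D(K, C_i) ⊕ C_{i−1}, with C_{0} = IV.
Only C[1] changed, to 4. In CBC, a change in C_i garbles P_i and flips the same bit in P_{i+1}. Decrypting the received ciphertext:
P[1]: D(K, 4) = 7; 7 ⊕ D = A.
P[2]: D(K, 7) = A; A ⊕ 4 = E.
P[3]: D(K, 7) = A; A ⊕ 7 = D.
Blocks that differ from the original plaintext: P[1], P[2].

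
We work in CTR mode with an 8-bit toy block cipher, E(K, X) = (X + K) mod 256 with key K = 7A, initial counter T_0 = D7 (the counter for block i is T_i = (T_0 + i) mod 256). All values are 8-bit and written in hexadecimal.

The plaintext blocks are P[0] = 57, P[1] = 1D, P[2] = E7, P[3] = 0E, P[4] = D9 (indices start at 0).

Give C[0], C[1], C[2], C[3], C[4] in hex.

C[0] = 06, C[1] = 4F, C[2] = B4, C[3] = 5A, C[4] = 8C

CTR encryption: S_i = E(K, T_i) where T_i is the counter for block i; C_i = P_i ⊕ S_i.
C[0]: T = D7, S = E(K, T) = 51; 57 ⊕ 51 = 06.
C[1]: T = D8, S = E(K, T) = 52; 1D ⊕ 52 = 4F.
C[2]: T = D9, S = E(K, T) = 53; E7 ⊕ 53 = B4.
C[3]: T = DA, S = E(K, T) = 54; 0E ⊕ 54 = 5A.
C[4]: T = DB, S = E(K, T) = 55; D9 ⊕ 55 = 8C.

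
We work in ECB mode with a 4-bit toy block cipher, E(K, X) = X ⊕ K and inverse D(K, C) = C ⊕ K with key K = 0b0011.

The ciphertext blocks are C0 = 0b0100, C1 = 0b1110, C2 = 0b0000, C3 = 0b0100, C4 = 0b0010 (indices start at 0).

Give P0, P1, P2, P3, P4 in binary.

ECB decryption: P_i = D(K, C_i).
P0: D(K, 0b0100) = 0b0111.
P1: D(K, 0b1110) = 0b1101.
P2: D(K, 0b0000) = 0b0011.
P3: D(K, 0b0100) = 0b0111.
P4: D(K, 0b0010) = 0b0001.

P0 = 0b0111, P1 = 0b1101, P2 = 0b0011, P3 = 0b0111, P4 = 0b0001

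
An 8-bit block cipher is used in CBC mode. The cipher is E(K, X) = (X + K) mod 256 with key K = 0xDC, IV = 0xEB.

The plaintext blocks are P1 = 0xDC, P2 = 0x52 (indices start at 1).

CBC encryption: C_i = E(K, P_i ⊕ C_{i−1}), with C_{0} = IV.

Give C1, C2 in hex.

C1: P1 ⊕ 0xEB = 0x37; E(K, 0x37) = 0x13.
C2: P2 ⊕ 0x13 = 0x41; E(K, 0x41) = 0x1D.

C1 = 0x13, C2 = 0x1D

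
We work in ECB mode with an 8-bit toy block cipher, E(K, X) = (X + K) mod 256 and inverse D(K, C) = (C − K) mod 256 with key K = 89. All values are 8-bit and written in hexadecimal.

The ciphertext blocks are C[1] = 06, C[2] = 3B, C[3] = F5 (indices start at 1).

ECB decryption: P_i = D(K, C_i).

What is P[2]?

P[2] = B2

P[2]: D(K, 3B) = B2.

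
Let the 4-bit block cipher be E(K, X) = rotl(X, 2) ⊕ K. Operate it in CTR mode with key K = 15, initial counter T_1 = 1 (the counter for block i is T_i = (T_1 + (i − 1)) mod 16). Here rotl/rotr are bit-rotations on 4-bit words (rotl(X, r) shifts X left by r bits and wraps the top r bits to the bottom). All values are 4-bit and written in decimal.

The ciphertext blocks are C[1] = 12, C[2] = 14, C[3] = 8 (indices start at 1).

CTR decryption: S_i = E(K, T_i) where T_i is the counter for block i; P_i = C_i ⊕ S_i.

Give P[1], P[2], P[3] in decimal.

P[1] = 7, P[2] = 9, P[3] = 11

P[1]: T = 1, S = E(K, T) = 11; 12 ⊕ 11 = 7.
P[2]: T = 2, S = E(K, T) = 7; 14 ⊕ 7 = 9.
P[3]: T = 3, S = E(K, T) = 3; 8 ⊕ 3 = 11.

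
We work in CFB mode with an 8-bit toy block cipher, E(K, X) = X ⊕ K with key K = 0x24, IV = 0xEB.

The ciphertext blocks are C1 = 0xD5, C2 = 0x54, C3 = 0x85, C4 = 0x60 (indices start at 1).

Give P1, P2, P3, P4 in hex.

P1 = 0x1A, P2 = 0xA5, P3 = 0xF5, P4 = 0xC1

CFB decryption: P_i = C_i ⊕ E(K, C_{i−1}), with C_{0} = IV.
P1: E(K, 0xEB) = 0xCF; 0xD5 ⊕ 0xCF = 0x1A.
P2: E(K, 0xD5) = 0xF1; 0x54 ⊕ 0xF1 = 0xA5.
P3: E(K, 0x54) = 0x70; 0x85 ⊕ 0x70 = 0xF5.
P4: E(K, 0x85) = 0xA1; 0x60 ⊕ 0xA1 = 0xC1.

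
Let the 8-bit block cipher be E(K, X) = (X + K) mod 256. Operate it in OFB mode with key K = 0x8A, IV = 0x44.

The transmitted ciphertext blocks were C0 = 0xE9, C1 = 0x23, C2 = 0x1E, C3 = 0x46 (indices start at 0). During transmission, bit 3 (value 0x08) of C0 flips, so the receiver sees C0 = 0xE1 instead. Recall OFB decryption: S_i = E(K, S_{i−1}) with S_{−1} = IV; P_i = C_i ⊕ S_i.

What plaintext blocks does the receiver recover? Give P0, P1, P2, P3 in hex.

P0 = 0x2F, P1 = 0x7B, P2 = 0xFC, P3 = 0x2A

Only C0 changed, to 0xE1. In OFB, a change in C_i flips the same bit in P_i only; the keystream is unaffected. Decrypting the received ciphertext:
P0: S = E(K, 0x44) = 0xCE; 0xE1 ⊕ 0xCE = 0x2F.
P1: S = E(K, 0xCE) = 0x58; 0x23 ⊕ 0x58 = 0x7B.
P2: S = E(K, 0x58) = 0xE2; 0x1E ⊕ 0xE2 = 0xFC.
P3: S = E(K, 0xE2) = 0x6C; 0x46 ⊕ 0x6C = 0x2A.
Blocks that differ from the original plaintext: P0.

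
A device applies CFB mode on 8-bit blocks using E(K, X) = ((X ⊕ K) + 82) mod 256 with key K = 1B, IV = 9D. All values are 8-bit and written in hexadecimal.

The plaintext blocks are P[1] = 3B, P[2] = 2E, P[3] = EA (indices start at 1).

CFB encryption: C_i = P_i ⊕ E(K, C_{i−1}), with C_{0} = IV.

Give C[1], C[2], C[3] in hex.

C[1]: E(K, 9D) = 08; 3B ⊕ 08 = 33.
C[2]: E(K, 33) = AA; 2E ⊕ AA = 84.
C[3]: E(K, 84) = 21; EA ⊕ 21 = CB.

C[1] = 33, C[2] = 84, C[3] = CB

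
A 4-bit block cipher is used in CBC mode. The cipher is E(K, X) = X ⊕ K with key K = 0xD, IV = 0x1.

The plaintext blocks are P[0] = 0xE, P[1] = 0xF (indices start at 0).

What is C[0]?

CBC encryption: C_i = E(K, P_i ⊕ C_{i−1}), with C_{−1} = IV.
C[0]: P[0] ⊕ 0x1 = 0xF; E(K, 0xF) = 0x2.

C[0] = 0x2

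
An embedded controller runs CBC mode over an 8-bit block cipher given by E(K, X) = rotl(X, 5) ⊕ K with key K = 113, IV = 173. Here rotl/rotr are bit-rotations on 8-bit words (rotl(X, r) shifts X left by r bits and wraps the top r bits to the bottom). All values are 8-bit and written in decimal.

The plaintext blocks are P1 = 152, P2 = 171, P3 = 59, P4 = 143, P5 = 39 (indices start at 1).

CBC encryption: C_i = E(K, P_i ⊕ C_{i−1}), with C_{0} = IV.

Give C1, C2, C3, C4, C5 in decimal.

C1 = 215, C2 = 254, C3 = 201, C4 = 185, C5 = 162

C1: P1 ⊕ 173 = 53; E(K, 53) = 215.
C2: P2 ⊕ 215 = 124; E(K, 124) = 254.
C3: P3 ⊕ 254 = 197; E(K, 197) = 201.
C4: P4 ⊕ 201 = 70; E(K, 70) = 185.
C5: P5 ⊕ 185 = 158; E(K, 158) = 162.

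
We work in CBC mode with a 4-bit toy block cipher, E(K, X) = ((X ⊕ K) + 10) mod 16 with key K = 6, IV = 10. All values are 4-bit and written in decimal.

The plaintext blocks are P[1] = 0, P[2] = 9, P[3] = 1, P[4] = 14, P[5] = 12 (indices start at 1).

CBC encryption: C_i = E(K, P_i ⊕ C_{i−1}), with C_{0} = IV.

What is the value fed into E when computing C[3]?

2

C[1]: P[1] ⊕ 10 = 10; E(K, 10) = 6.
C[2]: P[2] ⊕ 6 = 15; E(K, 15) = 3.
C[3]: P[3] ⊕ 3 = 2; E(K, 2) = 14.
So the input to E for block [3] is 2.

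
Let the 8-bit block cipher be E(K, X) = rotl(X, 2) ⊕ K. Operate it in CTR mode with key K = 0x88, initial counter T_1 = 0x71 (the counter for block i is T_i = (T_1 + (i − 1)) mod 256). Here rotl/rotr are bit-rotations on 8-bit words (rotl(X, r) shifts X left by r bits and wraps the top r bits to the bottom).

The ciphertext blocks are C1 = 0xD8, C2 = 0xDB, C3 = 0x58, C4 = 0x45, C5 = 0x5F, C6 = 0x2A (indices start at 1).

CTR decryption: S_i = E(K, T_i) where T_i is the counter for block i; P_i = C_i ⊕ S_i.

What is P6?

P6 = 0x7B

P6: T = 0x76, S = E(K, T) = 0x51; 0x2A ⊕ 0x51 = 0x7B.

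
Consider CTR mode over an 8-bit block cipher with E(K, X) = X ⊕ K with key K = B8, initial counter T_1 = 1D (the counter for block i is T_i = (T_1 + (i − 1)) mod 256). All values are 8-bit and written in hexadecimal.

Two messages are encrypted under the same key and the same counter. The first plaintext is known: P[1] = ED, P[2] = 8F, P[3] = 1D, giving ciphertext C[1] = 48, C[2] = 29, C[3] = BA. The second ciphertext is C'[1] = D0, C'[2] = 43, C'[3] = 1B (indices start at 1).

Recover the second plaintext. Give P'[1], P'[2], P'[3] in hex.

In CTR with a reused counter, both messages share the same keystream S_i, so C_i ⊕ C'_i = P_i ⊕ P'_i and thus P'_i = P_i ⊕ C_i ⊕ C'_i.
P'[1]: ED ⊕ 48 ⊕ D0 = 75.
P'[2]: 8F ⊕ 29 ⊕ 43 = E5.
P'[3]: 1D ⊕ BA ⊕ 1B = BC.

P'[1] = 75, P'[2] = E5, P'[3] = BC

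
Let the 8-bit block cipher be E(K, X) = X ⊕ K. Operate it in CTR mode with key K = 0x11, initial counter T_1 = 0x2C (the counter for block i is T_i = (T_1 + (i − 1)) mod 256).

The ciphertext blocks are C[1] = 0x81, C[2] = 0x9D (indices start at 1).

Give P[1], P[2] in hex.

CTR decryption: S_i = E(K, T_i) where T_i is the counter for block i; P_i = C_i ⊕ S_i.
P[1]: T = 0x2C, S = E(K, T) = 0x3D; 0x81 ⊕ 0x3D = 0xBC.
P[2]: T = 0x2D, S = E(K, T) = 0x3C; 0x9D ⊕ 0x3C = 0xA1.

P[1] = 0xBC, P[2] = 0xA1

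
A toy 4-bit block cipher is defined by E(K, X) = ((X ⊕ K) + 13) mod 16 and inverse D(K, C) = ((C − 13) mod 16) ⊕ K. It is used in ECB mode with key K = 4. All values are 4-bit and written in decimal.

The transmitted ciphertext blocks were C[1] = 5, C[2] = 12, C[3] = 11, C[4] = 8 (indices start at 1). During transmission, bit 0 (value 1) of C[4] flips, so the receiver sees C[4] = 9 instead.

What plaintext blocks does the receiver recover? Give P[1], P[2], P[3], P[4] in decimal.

P[1] = 12, P[2] = 11, P[3] = 10, P[4] = 8

ECB decryption: P_i = D(K, C_i).
Only C[4] changed, to 9. In ECB, a change in C_i affects only P_i. Decrypting the received ciphertext:
P[1]: D(K, 5) = 12.
P[2]: D(K, 12) = 11.
P[3]: D(K, 11) = 10.
P[4]: D(K, 9) = 8.
Blocks that differ from the original plaintext: P[4].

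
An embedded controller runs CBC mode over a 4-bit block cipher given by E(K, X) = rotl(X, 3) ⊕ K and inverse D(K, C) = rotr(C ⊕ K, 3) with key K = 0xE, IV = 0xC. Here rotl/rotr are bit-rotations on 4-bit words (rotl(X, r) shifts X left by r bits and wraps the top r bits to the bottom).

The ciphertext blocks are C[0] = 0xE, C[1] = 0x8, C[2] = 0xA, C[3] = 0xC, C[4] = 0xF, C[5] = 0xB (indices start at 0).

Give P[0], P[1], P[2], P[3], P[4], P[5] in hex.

P[0] = 0xC, P[1] = 0x2, P[2] = 0x0, P[3] = 0xE, P[4] = 0xE, P[5] = 0x5

CBC decryption: P_i = D(K, C_i) ⊕ C_{i−1}, with C_{−1} = IV.
P[0]: D(K, 0xE) = 0x0; 0x0 ⊕ 0xC = 0xC.
P[1]: D(K, 0x8) = 0xC; 0xC ⊕ 0xE = 0x2.
P[2]: D(K, 0xA) = 0x8; 0x8 ⊕ 0x8 = 0x0.
P[3]: D(K, 0xC) = 0x4; 0x4 ⊕ 0xA = 0xE.
P[4]: D(K, 0xF) = 0x2; 0x2 ⊕ 0xC = 0xE.
P[5]: D(K, 0xB) = 0xA; 0xA ⊕ 0xF = 0x5.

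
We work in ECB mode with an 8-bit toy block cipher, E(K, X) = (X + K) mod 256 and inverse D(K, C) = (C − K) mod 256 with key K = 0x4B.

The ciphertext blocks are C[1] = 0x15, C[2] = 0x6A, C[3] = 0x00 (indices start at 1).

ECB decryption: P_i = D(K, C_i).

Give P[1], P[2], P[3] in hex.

P[1]: D(K, 0x15) = 0xCA.
P[2]: D(K, 0x6A) = 0x1F.
P[3]: D(K, 0x00) = 0xB5.

P[1] = 0xCA, P[2] = 0x1F, P[3] = 0xB5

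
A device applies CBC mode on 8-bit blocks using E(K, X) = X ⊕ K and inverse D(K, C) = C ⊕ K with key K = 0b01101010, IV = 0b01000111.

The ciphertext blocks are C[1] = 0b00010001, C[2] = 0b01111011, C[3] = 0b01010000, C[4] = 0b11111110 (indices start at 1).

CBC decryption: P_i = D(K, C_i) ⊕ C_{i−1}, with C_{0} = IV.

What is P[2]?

P[2]: D(K, 0b01111011) = 0b00010001; 0b00010001 ⊕ 0b00010001 = 0b00000000.

P[2] = 0b00000000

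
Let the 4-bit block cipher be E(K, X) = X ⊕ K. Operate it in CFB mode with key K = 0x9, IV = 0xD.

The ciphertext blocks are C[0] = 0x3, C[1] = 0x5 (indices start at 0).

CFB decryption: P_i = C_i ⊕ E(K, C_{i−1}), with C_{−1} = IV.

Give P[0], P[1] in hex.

P[0] = 0x7, P[1] = 0xF

P[0]: E(K, 0xD) = 0x4; 0x3 ⊕ 0x4 = 0x7.
P[1]: E(K, 0x3) = 0xA; 0x5 ⊕ 0xA = 0xF.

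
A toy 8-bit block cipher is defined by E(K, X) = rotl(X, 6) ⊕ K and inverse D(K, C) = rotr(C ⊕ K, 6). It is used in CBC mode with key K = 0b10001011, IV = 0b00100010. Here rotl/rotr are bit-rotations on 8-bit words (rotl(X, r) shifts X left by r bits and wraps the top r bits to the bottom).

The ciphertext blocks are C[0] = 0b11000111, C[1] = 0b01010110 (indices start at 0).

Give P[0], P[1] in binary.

CBC decryption: P_i = D(K, C_i) ⊕ C_{i−1}, with C_{−1} = IV.
P[0]: D(K, 0b11000111) = 0b00110001; 0b00110001 ⊕ 0b00100010 = 0b00010011.
P[1]: D(K, 0b01010110) = 0b01110111; 0b01110111 ⊕ 0b11000111 = 0b10110000.

P[0] = 0b00010011, P[1] = 0b10110000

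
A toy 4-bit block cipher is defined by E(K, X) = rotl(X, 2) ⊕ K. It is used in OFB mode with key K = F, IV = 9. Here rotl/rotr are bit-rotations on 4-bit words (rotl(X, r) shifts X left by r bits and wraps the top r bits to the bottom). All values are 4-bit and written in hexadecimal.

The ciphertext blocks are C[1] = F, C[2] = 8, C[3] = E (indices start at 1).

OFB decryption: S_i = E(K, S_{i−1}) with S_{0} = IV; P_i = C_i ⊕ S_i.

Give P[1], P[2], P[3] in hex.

P[1] = 6, P[2] = 1, P[3] = 7

P[1]: S = E(K, 9) = 9; F ⊕ 9 = 6.
P[2]: S = E(K, 9) = 9; 8 ⊕ 9 = 1.
P[3]: S = E(K, 9) = 9; E ⊕ 9 = 7.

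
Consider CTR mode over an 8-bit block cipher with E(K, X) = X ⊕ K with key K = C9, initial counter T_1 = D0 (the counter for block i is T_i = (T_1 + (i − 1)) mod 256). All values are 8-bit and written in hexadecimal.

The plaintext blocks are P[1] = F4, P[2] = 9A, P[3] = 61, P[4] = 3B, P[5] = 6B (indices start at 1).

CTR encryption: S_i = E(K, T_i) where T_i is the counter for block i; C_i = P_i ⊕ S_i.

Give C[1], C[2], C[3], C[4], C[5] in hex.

C[1]: T = D0, S = E(K, T) = 19; F4 ⊕ 19 = ED.
C[2]: T = D1, S = E(K, T) = 18; 9A ⊕ 18 = 82.
C[3]: T = D2, S = E(K, T) = 1B; 61 ⊕ 1B = 7A.
C[4]: T = D3, S = E(K, T) = 1A; 3B ⊕ 1A = 21.
C[5]: T = D4, S = E(K, T) = 1D; 6B ⊕ 1D = 76.

C[1] = ED, C[2] = 82, C[3] = 7A, C[4] = 21, C[5] = 76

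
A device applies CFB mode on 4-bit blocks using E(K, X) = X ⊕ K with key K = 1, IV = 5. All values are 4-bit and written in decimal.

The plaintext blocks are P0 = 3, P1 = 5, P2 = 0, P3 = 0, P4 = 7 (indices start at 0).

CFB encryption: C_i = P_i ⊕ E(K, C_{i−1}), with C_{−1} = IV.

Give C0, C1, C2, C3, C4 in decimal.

C0: E(K, 5) = 4; 3 ⊕ 4 = 7.
C1: E(K, 7) = 6; 5 ⊕ 6 = 3.
C2: E(K, 3) = 2; 0 ⊕ 2 = 2.
C3: E(K, 2) = 3; 0 ⊕ 3 = 3.
C4: E(K, 3) = 2; 7 ⊕ 2 = 5.

C0 = 7, C1 = 3, C2 = 2, C3 = 3, C4 = 5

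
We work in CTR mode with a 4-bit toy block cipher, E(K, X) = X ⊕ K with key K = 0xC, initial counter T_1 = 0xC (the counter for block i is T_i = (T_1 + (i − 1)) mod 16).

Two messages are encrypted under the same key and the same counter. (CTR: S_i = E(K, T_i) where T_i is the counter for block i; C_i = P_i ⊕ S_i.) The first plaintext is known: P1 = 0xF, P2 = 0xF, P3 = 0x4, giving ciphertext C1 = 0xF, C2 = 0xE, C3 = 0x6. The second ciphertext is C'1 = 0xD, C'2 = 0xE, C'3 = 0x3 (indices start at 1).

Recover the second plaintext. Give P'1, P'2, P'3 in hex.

P'1 = 0xD, P'2 = 0xF, P'3 = 0x1

In CTR with a reused counter, both messages share the same keystream S_i, so C_i ⊕ C'_i = P_i ⊕ P'_i and thus P'_i = P_i ⊕ C_i ⊕ C'_i.
P'1: 0xF ⊕ 0xF ⊕ 0xD = 0xD.
P'2: 0xF ⊕ 0xE ⊕ 0xE = 0xF.
P'3: 0x4 ⊕ 0x6 ⊕ 0x3 = 0x1.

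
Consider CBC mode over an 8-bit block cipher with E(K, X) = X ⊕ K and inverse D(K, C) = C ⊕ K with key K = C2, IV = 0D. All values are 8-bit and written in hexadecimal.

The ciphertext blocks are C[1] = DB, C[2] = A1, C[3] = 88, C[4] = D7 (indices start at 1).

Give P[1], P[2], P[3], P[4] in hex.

P[1] = 14, P[2] = B8, P[3] = EB, P[4] = 9D

CBC decryption: P_i = D(K, C_i) ⊕ C_{i−1}, with C_{0} = IV.
P[1]: D(K, DB) = 19; 19 ⊕ 0D = 14.
P[2]: D(K, A1) = 63; 63 ⊕ DB = B8.
P[3]: D(K, 88) = 4A; 4A ⊕ A1 = EB.
P[4]: D(K, D7) = 15; 15 ⊕ 88 = 9D.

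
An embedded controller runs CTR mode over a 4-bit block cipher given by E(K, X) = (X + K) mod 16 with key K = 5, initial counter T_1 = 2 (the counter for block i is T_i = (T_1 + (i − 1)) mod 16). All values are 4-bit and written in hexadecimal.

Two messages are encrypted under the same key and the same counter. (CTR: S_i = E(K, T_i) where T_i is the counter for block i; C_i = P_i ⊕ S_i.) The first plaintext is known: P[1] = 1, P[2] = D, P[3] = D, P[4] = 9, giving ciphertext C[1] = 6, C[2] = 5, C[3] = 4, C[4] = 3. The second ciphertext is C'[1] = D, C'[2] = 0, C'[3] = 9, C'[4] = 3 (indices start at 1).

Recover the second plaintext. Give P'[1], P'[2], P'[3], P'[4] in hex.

P'[1] = A, P'[2] = 8, P'[3] = 0, P'[4] = 9

In CTR with a reused counter, both messages share the same keystream S_i, so C_i ⊕ C'_i = P_i ⊕ P'_i and thus P'_i = P_i ⊕ C_i ⊕ C'_i.
P'[1]: 1 ⊕ 6 ⊕ D = A.
P'[2]: D ⊕ 5 ⊕ 0 = 8.
P'[3]: D ⊕ 4 ⊕ 9 = 0.
P'[4]: 9 ⊕ 3 ⊕ 3 = 9.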